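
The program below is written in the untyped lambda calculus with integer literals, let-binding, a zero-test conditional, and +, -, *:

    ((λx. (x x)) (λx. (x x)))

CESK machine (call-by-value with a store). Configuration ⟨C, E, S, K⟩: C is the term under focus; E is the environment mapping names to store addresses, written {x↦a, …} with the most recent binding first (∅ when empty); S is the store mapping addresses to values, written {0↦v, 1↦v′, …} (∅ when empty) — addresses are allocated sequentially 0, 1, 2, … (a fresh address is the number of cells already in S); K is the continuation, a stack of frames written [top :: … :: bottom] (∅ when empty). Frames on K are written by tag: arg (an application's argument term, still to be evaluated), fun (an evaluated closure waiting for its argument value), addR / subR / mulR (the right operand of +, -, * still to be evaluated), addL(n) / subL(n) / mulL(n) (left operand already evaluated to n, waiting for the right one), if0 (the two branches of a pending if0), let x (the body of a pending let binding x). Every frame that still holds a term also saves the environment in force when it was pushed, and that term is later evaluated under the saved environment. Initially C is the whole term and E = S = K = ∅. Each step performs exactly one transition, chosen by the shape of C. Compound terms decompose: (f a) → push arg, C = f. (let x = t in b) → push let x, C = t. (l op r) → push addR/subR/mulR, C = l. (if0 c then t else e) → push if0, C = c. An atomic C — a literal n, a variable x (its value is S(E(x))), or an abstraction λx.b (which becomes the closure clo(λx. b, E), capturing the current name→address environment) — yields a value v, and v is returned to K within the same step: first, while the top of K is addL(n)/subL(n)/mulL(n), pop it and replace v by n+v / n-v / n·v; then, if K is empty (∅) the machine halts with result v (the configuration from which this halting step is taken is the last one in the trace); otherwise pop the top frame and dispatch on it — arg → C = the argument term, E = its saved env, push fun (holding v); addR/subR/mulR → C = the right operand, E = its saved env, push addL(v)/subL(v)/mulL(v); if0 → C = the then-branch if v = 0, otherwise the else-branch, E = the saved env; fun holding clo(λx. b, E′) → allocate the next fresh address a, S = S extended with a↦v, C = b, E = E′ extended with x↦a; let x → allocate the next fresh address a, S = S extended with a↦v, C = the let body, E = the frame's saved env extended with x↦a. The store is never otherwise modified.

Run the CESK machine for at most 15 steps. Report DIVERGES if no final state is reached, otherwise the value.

t=0: [C=((λx. (x x)) (λx. (x x))) | E=∅ | S=∅ | K=∅]
t=1: [C=(λx. (x x)) | E=∅ | S=∅ | K=[arg]]
t=2: [C=(λx. (x x)) | E=∅ | S=∅ | K=[fun]]
t=3: [C=(x x) | E={x↦0} | S={0↦clo(λx. (x x), ∅)} | K=∅]
t=4: [C=x | E={x↦0} | S={0↦clo(λx. (x x), ∅)} | K=[arg]]
t=5: [C=x | E={x↦0} | S={0↦clo(λx. (x x), ∅)} | K=[fun]]
t=6: [C=(x x) | E={x↦1} | S={0↦clo(λx. (x x), ∅), 1↦clo(λx. (x x), ∅)} | K=∅]
t=7: [C=x | E={x↦1} | S={0↦clo(λx. (x x), ∅), 1↦clo(λx. (x x), ∅)} | K=[arg]]
t=8: [C=x | E={x↦1} | S={0↦clo(λx. (x x), ∅), 1↦clo(λx. (x x), ∅)} | K=[fun]]
t=9: [C=(x x) | E={x↦2} | S={0↦clo(λx. (x x), ∅), 1↦clo(λx. (x x), ∅), 2↦clo(λx. (x x), ∅)} | K=∅]
t=10: [C=x | E={x↦2} | S={0↦clo(λx. (x x), ∅), 1↦clo(λx. (x x), ∅), 2↦clo(λx. (x x), ∅)} | K=[arg]]
t=11: [C=x | E={x↦2} | S={0↦clo(λx. (x x), ∅), 1↦clo(λx. (x x), ∅), 2↦clo(λx. (x x), ∅)} | K=[fun]]
t=12: [C=(x x) | E={x↦3} | S={0↦clo(λx. (x x), ∅), 1↦clo(λx. (x x), ∅), 2↦clo(λx. (x x), ∅), 3↦clo(λx. (x x), ∅)} | K=∅]
t=13: [C=x | E={x↦3} | S={0↦clo(λx. (x x), ∅), 1↦clo(λx. (x x), ∅), 2↦clo(λx. (x x), ∅), 3↦clo(λx. (x x), ∅)} | K=[arg]]
t=14: [C=x | E={x↦3} | S={0↦clo(λx. (x x), ∅), 1↦clo(λx. (x x), ∅), 2↦clo(λx. (x x), ∅), 3↦clo(λx. (x x), ∅)} | K=[fun]]
t=15: [C=(x x) | E={x↦4} | S={0↦clo(λx. (x x), ∅), 1↦clo(λx. (x x), ∅), 2↦clo(λx. (x x), ∅), 3↦clo(λx. (x x), ∅), 4↦clo(λx. (x x), ∅)} | K=∅]
→ 15 transitions taken and the configuration is still not final: no result within 15 steps

Answer: DIVERGES (no final state within 15 steps)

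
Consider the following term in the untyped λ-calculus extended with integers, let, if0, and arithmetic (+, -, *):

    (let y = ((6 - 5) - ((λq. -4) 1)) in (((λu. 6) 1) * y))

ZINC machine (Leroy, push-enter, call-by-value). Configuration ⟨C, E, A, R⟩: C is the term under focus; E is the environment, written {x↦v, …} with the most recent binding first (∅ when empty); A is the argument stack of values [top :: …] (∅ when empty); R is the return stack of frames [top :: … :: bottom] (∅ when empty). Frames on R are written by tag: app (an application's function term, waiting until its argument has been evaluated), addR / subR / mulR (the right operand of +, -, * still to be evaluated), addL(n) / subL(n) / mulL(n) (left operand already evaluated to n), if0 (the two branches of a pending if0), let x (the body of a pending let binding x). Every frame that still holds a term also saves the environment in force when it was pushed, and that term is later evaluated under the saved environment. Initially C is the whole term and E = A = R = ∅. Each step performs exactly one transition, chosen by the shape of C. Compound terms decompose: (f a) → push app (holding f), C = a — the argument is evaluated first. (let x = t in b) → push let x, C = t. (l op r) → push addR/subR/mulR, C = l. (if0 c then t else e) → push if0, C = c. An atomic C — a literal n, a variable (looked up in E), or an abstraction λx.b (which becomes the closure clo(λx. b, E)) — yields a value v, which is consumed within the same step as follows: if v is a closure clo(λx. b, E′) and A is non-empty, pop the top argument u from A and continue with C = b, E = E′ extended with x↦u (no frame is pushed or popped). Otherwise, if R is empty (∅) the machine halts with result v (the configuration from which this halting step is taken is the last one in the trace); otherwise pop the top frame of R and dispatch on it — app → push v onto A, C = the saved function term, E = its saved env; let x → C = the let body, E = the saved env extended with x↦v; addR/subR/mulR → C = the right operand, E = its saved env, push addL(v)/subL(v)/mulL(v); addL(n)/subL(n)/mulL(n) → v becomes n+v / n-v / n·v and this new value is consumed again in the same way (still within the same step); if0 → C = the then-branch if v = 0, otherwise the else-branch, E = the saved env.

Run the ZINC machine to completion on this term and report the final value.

Answer: 30

Execution trace:
t=0: [C=(let y = ((6 - 5) - ((λq. -4) 1)) in (((λu. 6) 1) * y)) | E=∅ | A=∅ | R=∅]
t=1: [C=((6 - 5) - ((λq. -4) 1)) | E=∅ | A=∅ | R=[let y]]
t=2: [C=(6 - 5) | E=∅ | A=∅ | R=[subR :: let y]]
t=3: [C=6 | E=∅ | A=∅ | R=[subR :: subR :: let y]]
t=4: [C=5 | E=∅ | A=∅ | R=[subL(6) :: subR :: let y]]
t=5: [C=((λq. -4) 1) | E=∅ | A=∅ | R=[subL(1) :: let y]]
t=6: [C=1 | E=∅ | A=∅ | R=[app :: subL(1) :: let y]]
t=7: [C=(λq. -4) | E=∅ | A=[1] | R=[subL(1) :: let y]]
t=8: [C=-4 | E={q↦1} | A=∅ | R=[subL(1) :: let y]]
t=9: [C=(((λu. 6) 1) * y) | E={y↦5} | A=∅ | R=∅]
t=10: [C=((λu. 6) 1) | E={y↦5} | A=∅ | R=[mulR]]
t=11: [C=1 | E={y↦5} | A=∅ | R=[app :: mulR]]
t=12: [C=(λu. 6) | E={y↦5} | A=[1] | R=[mulR]]
t=13: [C=6 | E={u↦1, y↦5} | A=∅ | R=[mulR]]
t=14: [C=y | E={y↦5} | A=∅ | R=[mulL(6)]]
→ final value 30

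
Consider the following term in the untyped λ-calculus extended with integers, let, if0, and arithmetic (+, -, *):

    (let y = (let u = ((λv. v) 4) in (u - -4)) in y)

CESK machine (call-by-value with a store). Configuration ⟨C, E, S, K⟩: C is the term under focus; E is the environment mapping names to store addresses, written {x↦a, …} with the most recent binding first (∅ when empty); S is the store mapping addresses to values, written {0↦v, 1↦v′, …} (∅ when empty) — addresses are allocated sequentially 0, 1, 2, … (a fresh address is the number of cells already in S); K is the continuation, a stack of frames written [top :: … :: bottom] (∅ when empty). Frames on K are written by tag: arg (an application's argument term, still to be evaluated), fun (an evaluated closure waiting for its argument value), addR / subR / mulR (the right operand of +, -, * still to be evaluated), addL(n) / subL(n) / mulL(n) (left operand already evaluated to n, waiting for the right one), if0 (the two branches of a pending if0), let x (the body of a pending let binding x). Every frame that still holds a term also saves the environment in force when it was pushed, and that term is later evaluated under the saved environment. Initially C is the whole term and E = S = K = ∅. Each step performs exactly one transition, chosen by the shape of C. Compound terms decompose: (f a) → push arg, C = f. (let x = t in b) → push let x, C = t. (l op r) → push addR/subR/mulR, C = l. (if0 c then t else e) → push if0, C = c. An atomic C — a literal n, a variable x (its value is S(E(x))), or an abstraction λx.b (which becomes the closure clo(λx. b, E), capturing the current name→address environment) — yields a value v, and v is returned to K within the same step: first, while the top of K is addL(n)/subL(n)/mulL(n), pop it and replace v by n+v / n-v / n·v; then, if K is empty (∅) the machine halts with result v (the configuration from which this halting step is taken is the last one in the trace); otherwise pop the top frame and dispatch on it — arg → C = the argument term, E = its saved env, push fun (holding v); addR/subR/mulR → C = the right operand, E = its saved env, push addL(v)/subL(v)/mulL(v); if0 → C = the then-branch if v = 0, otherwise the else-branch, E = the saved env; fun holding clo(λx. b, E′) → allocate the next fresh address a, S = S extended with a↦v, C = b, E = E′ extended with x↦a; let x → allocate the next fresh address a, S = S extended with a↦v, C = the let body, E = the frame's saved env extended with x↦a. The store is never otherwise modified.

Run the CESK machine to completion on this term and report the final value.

Answer: 8

Derivation:
t=0: <C=(let y = (let u = ((λv. v) 4) in (u - -4)) in y), E=∅, S=∅, K=∅>
t=1: <C=(let u = ((λv. v) 4) in (u - -4)), E=∅, S=∅, K=[let y]>
t=2: <C=((λv. v) 4), E=∅, S=∅, K=[let u :: let y]>
t=3: <C=(λv. v), E=∅, S=∅, K=[arg :: let u :: let y]>
t=4: <C=4, E=∅, S=∅, K=[fun :: let u :: let y]>
t=5: <C=v, E={v↦0}, S={0↦4}, K=[let u :: let y]>
t=6: <C=(u - -4), E={u↦1}, S={0↦4, 1↦4}, K=[let y]>
t=7: <C=u, E={u↦1}, S={0↦4, 1↦4}, K=[subR :: let y]>
t=8: <C=-4, E={u↦1}, S={0↦4, 1↦4}, K=[subL(4) :: let y]>
t=9: <C=y, E={y↦2}, S={0↦4, 1↦4, 2↦8}, K=∅>
→ final value 8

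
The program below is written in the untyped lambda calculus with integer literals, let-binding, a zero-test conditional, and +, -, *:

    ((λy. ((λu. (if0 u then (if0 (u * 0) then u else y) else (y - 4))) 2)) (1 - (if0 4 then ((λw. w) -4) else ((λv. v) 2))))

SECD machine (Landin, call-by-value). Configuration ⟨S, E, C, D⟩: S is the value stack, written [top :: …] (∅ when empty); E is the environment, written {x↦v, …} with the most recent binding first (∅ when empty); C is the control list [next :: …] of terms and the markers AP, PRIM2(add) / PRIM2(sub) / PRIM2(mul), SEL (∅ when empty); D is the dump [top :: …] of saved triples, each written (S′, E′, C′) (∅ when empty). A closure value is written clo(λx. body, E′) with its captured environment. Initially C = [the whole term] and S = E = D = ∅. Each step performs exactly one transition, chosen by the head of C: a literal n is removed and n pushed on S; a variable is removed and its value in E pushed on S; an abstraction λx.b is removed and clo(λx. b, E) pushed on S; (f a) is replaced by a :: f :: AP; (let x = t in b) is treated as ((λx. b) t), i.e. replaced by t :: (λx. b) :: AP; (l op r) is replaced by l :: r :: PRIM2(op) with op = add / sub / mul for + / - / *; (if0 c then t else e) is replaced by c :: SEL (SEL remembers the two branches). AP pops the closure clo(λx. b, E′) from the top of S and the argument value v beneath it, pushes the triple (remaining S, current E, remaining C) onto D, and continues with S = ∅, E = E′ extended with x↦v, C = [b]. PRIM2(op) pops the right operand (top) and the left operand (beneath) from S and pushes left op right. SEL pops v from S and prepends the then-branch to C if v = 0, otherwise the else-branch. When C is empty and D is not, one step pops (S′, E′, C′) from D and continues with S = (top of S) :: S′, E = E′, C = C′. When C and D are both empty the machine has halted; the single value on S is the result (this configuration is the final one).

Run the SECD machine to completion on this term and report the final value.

Answer: -5

Execution trace:
0. [S=∅ | E=∅ | C=[((λy. ((λu. (if0 u then (if0 (u * 0) then u else y) else (y - 4))) 2)) (1 - (if0 4 then ((λw. w) -4) else ((λv. v) 2))))] | D=∅]
1. [S=∅ | E=∅ | C=[(1 - (if0 4 then ((λw. w) -4) else ((λv. v) 2))) :: (λy. ((λu. (if0 u then (if0 (u * 0) then u else y) else (y - 4))) 2)) :: AP] | D=∅]
2. [S=∅ | E=∅ | C=[1 :: (if0 4 then ((λw. w) -4) else ((λv. v) 2)) :: PRIM2(sub) :: (λy. ((λu. (if0 u then (if0 (u * 0) then u else y) else (y - 4))) 2)) :: AP] | D=∅]
3. [S=[1] | E=∅ | C=[(if0 4 then ((λw. w) -4) else ((λv. v) 2)) :: PRIM2(sub) :: (λy. ((λu. (if0 u then (if0 (u * 0) then u else y) else (y - 4))) 2)) :: AP] | D=∅]
4. [S=[1] | E=∅ | C=[4 :: SEL :: PRIM2(sub) :: (λy. ((λu. (if0 u then (if0 (u * 0) then u else y) else (y - 4))) 2)) :: AP] | D=∅]
5. [S=[4 :: 1] | E=∅ | C=[SEL :: PRIM2(sub) :: (λy. ((λu. (if0 u then (if0 (u * 0) then u else y) else (y - 4))) 2)) :: AP] | D=∅]
6. [S=[1] | E=∅ | C=[((λv. v) 2) :: PRIM2(sub) :: (λy. ((λu. (if0 u then (if0 (u * 0) then u else y) else (y - 4))) 2)) :: AP] | D=∅]
7. [S=[1] | E=∅ | C=[2 :: (λv. v) :: AP :: PRIM2(sub) :: (λy. ((λu. (if0 u then (if0 (u * 0) then u else y) else (y - 4))) 2)) :: AP] | D=∅]
8. [S=[2 :: 1] | E=∅ | C=[(λv. v) :: AP :: PRIM2(sub) :: (λy. ((λu. (if0 u then (if0 (u * 0) then u else y) else (y - 4))) 2)) :: AP] | D=∅]
9. [S=[clo(λv. v, ∅) :: 2 :: 1] | E=∅ | C=[AP :: PRIM2(sub) :: (λy. ((λu. (if0 u then (if0 (u * 0) then u else y) else (y - 4))) 2)) :: AP] | D=∅]
10. [S=∅ | E={v↦2} | C=[v] | D=[([1], ∅, [PRIM2(sub) :: (λy. ((λu. (if0 u then (if0 (u * 0) then u else y) else (y - 4))) 2)) :: AP])]]
11. [S=[2] | E={v↦2} | C=∅ | D=[([1], ∅, [PRIM2(sub) :: (λy. ((λu. (if0 u then (if0 (u * 0) then u else y) else (y - 4))) 2)) :: AP])]]
12. [S=[2 :: 1] | E=∅ | C=[PRIM2(sub) :: (λy. ((λu. (if0 u then (if0 (u * 0) then u else y) else (y - 4))) 2)) :: AP] | D=∅]
13. [S=[-1] | E=∅ | C=[(λy. ((λu. (if0 u then (if0 (u * 0) then u else y) else (y - 4))) 2)) :: AP] | D=∅]
14. [S=[clo(λy. ((λu. (if0 u then (if0 (u * 0) then u else y) else (y - 4))) 2), ∅) :: -1] | E=∅ | C=[AP] | D=∅]
15. [S=∅ | E={y↦-1} | C=[((λu. (if0 u then (if0 (u * 0) then u else y) else (y - 4))) 2)] | D=[(∅, ∅, ∅)]]
16. [S=∅ | E={y↦-1} | C=[2 :: (λu. (if0 u then (if0 (u * 0) then u else y) else (y - 4))) :: AP] | D=[(∅, ∅, ∅)]]
17. [S=[2] | E={y↦-1} | C=[(λu. (if0 u then (if0 (u * 0) then u else y) else (y - 4))) :: AP] | D=[(∅, ∅, ∅)]]
18. [S=[clo(λu. (if0 u then (if0 (u * 0) then u else y) else (y - 4)), {y↦-1}) :: 2] | E={y↦-1} | C=[AP] | D=[(∅, ∅, ∅)]]
19. [S=∅ | E={u↦2, y↦-1} | C=[(if0 u then (if0 (u * 0) then u else y) else (y - 4))] | D=[(∅, {y↦-1}, ∅) :: (∅, ∅, ∅)]]
20. [S=∅ | E={u↦2, y↦-1} | C=[u :: SEL] | D=[(∅, {y↦-1}, ∅) :: (∅, ∅, ∅)]]
21. [S=[2] | E={u↦2, y↦-1} | C=[SEL] | D=[(∅, {y↦-1}, ∅) :: (∅, ∅, ∅)]]
22. [S=∅ | E={u↦2, y↦-1} | C=[(y - 4)] | D=[(∅, {y↦-1}, ∅) :: (∅, ∅, ∅)]]
23. [S=∅ | E={u↦2, y↦-1} | C=[y :: 4 :: PRIM2(sub)] | D=[(∅, {y↦-1}, ∅) :: (∅, ∅, ∅)]]
24. [S=[-1] | E={u↦2, y↦-1} | C=[4 :: PRIM2(sub)] | D=[(∅, {y↦-1}, ∅) :: (∅, ∅, ∅)]]
25. [S=[4 :: -1] | E={u↦2, y↦-1} | C=[PRIM2(sub)] | D=[(∅, {y↦-1}, ∅) :: (∅, ∅, ∅)]]
26. [S=[-5] | E={u↦2, y↦-1} | C=∅ | D=[(∅, {y↦-1}, ∅) :: (∅, ∅, ∅)]]
27. [S=[-5] | E={y↦-1} | C=∅ | D=[(∅, ∅, ∅)]]
28. [S=[-5] | E=∅ | C=∅ | D=∅]
→ final value -5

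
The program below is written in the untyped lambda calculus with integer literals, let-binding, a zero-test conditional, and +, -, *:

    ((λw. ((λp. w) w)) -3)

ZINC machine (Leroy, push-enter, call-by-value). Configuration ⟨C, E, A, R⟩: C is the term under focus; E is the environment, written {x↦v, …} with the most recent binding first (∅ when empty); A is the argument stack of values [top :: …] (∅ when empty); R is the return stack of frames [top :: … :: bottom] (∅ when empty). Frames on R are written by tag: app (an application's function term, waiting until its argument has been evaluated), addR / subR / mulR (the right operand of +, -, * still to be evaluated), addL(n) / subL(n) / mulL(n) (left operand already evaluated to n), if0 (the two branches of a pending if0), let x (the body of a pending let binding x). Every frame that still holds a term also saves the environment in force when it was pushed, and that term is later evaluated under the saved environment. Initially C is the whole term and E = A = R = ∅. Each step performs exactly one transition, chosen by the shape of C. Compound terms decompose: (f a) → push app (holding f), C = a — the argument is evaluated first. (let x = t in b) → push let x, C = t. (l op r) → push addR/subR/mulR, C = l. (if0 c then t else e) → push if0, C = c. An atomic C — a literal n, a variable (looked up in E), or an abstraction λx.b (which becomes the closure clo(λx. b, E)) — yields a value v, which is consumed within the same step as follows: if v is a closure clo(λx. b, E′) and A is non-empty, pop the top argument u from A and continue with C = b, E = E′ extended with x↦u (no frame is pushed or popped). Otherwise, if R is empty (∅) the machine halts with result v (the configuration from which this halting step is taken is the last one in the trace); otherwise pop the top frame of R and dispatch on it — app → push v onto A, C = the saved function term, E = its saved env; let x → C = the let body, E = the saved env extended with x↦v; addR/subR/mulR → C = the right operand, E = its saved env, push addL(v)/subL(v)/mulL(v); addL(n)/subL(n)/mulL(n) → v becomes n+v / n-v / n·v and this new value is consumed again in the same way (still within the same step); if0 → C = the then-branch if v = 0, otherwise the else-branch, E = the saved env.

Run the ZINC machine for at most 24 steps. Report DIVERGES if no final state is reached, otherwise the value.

Answer: -3

Execution trace:
[0] <C=((λw. ((λp. w) w)) -3), E=∅, A=∅, R=∅>
[1] <C=-3, E=∅, A=∅, R=[app]>
[2] <C=(λw. ((λp. w) w)), E=∅, A=[-3], R=∅>
[3] <C=((λp. w) w), E={w↦-3}, A=∅, R=∅>
[4] <C=w, E={w↦-3}, A=∅, R=[app]>
[5] <C=(λp. w), E={w↦-3}, A=[-3], R=∅>
[6] <C=w, E={p↦-3, w↦-3}, A=∅, R=∅>
→ final value -3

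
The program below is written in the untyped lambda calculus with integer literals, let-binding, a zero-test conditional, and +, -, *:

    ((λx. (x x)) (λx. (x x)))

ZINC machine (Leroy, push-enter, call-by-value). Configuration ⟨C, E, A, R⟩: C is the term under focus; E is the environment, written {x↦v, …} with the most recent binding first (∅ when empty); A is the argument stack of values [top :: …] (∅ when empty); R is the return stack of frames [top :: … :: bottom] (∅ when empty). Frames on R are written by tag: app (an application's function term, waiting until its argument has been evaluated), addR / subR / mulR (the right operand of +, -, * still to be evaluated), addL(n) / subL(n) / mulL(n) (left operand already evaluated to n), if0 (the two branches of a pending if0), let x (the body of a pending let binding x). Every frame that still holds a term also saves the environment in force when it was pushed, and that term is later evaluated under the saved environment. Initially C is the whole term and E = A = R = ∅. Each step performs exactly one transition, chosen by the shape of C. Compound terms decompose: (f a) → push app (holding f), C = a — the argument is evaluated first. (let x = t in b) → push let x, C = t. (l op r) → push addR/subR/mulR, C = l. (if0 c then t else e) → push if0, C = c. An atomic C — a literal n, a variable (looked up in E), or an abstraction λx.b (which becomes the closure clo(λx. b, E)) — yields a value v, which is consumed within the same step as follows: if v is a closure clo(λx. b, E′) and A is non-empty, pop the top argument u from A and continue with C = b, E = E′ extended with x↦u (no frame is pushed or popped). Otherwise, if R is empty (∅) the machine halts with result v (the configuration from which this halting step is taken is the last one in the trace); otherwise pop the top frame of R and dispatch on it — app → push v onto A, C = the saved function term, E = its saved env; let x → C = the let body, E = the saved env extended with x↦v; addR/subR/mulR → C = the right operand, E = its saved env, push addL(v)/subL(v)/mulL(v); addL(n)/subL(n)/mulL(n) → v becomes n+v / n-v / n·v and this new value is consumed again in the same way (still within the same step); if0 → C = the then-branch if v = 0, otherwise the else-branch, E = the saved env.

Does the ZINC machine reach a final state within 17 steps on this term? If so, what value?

Answer: DIVERGES (no final state within 17 steps)

Derivation:
t=0: <C=((λx. (x x)) (λx. (x x))), E=∅, A=∅, R=∅>
t=1: <C=(λx. (x x)), E=∅, A=∅, R=[app]>
t=2: <C=(λx. (x x)), E=∅, A=[clo(λx. (x x), ∅)], R=∅>
t=3: <C=(x x), E={x↦clo(λx. (x x), ∅)}, A=∅, R=∅>
t=4: <C=x, E={x↦clo(λx. (x x), ∅)}, A=∅, R=[app]>
t=5: <C=x, E={x↦clo(λx. (x x), ∅)}, A=[clo(λx. (x x), ∅)], R=∅>
… configuration repeats with period 3 (steps 3–5 recur indefinitely) …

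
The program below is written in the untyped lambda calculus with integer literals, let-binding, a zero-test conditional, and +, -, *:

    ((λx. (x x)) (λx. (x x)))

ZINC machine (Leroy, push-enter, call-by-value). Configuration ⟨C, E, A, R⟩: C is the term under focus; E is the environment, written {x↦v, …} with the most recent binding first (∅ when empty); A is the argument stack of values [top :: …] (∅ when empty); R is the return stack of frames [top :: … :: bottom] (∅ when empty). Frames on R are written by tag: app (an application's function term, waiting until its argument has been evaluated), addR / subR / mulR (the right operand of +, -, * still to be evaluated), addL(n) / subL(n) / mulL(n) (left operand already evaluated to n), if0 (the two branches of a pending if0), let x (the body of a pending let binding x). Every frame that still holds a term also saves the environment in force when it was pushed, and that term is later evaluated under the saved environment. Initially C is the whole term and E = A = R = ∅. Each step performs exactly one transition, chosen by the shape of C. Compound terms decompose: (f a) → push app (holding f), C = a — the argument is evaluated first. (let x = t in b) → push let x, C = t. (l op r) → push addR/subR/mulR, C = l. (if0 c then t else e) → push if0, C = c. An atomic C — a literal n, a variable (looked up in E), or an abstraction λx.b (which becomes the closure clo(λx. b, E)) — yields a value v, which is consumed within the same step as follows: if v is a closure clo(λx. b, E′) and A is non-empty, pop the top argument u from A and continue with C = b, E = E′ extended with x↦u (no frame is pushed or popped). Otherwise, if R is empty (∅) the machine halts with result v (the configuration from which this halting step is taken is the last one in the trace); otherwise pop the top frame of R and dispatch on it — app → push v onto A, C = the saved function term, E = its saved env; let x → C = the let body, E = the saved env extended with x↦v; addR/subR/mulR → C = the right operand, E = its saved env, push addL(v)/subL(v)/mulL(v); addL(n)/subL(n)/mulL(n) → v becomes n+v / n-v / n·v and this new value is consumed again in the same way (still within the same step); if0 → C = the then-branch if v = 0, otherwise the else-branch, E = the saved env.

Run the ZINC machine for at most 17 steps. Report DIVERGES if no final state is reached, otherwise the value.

Answer: DIVERGES (no final state within 17 steps)

Execution trace:
step 0: [C=((λx. (x x)) (λx. (x x))) | E=∅ | A=∅ | R=∅]
step 1: [C=(λx. (x x)) | E=∅ | A=∅ | R=[app]]
step 2: [C=(λx. (x x)) | E=∅ | A=[clo(λx. (x x), ∅)] | R=∅]
step 3: [C=(x x) | E={x↦clo(λx. (x x), ∅)} | A=∅ | R=∅]
step 4: [C=x | E={x↦clo(λx. (x x), ∅)} | A=∅ | R=[app]]
step 5: [C=x | E={x↦clo(λx. (x x), ∅)} | A=[clo(λx. (x x), ∅)] | R=∅]
… configuration repeats with period 3 (steps 3–5 recur indefinitely) …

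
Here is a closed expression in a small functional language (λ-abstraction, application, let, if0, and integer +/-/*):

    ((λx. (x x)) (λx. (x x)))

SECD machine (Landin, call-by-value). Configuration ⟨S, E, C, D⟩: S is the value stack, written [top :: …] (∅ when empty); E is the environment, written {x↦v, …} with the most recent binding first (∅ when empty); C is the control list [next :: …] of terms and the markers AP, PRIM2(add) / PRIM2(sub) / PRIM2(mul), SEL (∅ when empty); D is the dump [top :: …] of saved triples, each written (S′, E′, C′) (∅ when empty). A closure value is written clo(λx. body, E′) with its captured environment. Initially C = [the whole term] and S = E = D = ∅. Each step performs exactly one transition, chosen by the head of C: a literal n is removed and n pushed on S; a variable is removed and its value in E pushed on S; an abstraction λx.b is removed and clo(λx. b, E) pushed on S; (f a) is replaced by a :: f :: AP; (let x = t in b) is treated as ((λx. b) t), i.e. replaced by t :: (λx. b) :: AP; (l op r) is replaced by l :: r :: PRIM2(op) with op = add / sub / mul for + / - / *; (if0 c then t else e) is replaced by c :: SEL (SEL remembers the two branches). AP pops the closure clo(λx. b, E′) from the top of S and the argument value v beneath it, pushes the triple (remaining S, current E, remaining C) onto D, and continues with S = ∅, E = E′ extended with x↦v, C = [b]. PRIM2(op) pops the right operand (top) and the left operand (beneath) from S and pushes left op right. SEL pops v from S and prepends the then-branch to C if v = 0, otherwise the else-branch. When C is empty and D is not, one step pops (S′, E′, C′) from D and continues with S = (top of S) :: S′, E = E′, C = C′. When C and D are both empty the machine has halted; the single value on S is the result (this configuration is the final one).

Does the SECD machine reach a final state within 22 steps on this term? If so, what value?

Answer: DIVERGES (no final state within 22 steps)

Execution trace:
t=0: <S=∅, E=∅, C=[((λx. (x x)) (λx. (x x)))], D=∅>
t=1: <S=∅, E=∅, C=[(λx. (x x)) :: (λx. (x x)) :: AP], D=∅>
t=2: <S=[clo(λx. (x x), ∅)], E=∅, C=[(λx. (x x)) :: AP], D=∅>
t=3: <S=[clo(λx. (x x), ∅) :: clo(λx. (x x), ∅)], E=∅, C=[AP], D=∅>
t=4: <S=∅, E={x↦clo(λx. (x x), ∅)}, C=[(x x)], D=[(∅, ∅, ∅)]>
t=5: <S=∅, E={x↦clo(λx. (x x), ∅)}, C=[x :: x :: AP], D=[(∅, ∅, ∅)]>
t=6: <S=[clo(λx. (x x), ∅)], E={x↦clo(λx. (x x), ∅)}, C=[x :: AP], D=[(∅, ∅, ∅)]>
t=7: <S=[clo(λx. (x x), ∅) :: clo(λx. (x x), ∅)], E={x↦clo(λx. (x x), ∅)}, C=[AP], D=[(∅, ∅, ∅)]>
t=8: <S=∅, E={x↦clo(λx. (x x), ∅)}, C=[(x x)], D=[(∅, {x↦clo(λx. (x x), ∅)}, ∅) :: (∅, ∅, ∅)]>
t=9: <S=∅, E={x↦clo(λx. (x x), ∅)}, C=[x :: x :: AP], D=[(∅, {x↦clo(λx. (x x), ∅)}, ∅) :: (∅, ∅, ∅)]>
t=10: <S=[clo(λx. (x x), ∅)], E={x↦clo(λx. (x x), ∅)}, C=[x :: AP], D=[(∅, {x↦clo(λx. (x x), ∅)}, ∅) :: (∅, ∅, ∅)]>
t=11: <S=[clo(λx. (x x), ∅) :: clo(λx. (x x), ∅)], E={x↦clo(λx. (x x), ∅)}, C=[AP], D=[(∅, {x↦clo(λx. (x x), ∅)}, ∅) :: (∅, ∅, ∅)]>
t=12: <S=∅, E={x↦clo(λx. (x x), ∅)}, C=[(x x)], D=[(∅, {x↦clo(λx. (x x), ∅)}, ∅) :: (∅, {x↦clo(λx. (x x), ∅)}, ∅) :: (∅, ∅, ∅)]>
t=13: <S=∅, E={x↦clo(λx. (x x), ∅)}, C=[x :: x :: AP], D=[(∅, {x↦clo(λx. (x x), ∅)}, ∅) :: (∅, {x↦clo(λx. (x x), ∅)}, ∅) :: (∅, ∅, ∅)]>
t=14: <S=[clo(λx. (x x), ∅)], E={x↦clo(λx. (x x), ∅)}, C=[x :: AP], D=[(∅, {x↦clo(λx. (x x), ∅)}, ∅) :: (∅, {x↦clo(λx. (x x), ∅)}, ∅) :: (∅, ∅, ∅)]>
t=15: <S=[clo(λx. (x x), ∅) :: clo(λx. (x x), ∅)], E={x↦clo(λx. (x x), ∅)}, C=[AP], D=[(∅, {x↦clo(λx. (x x), ∅)}, ∅) :: (∅, {x↦clo(λx. (x x), ∅)}, ∅) :: (∅, ∅, ∅)]>
t=16: <S=∅, E={x↦clo(λx. (x x), ∅)}, C=[(x x)], D=[(∅, {x↦clo(λx. (x x), ∅)}, ∅) :: (∅, {x↦clo(λx. (x x), ∅)}, ∅) :: (∅, {x↦clo(λx. (x x), ∅)}, ∅) :: (∅, ∅, ∅)]>
t=17: <S=∅, E={x↦clo(λx. (x x), ∅)}, C=[x :: x :: AP], D=[(∅, {x↦clo(λx. (x x), ∅)}, ∅) :: (∅, {x↦clo(λx. (x x), ∅)}, ∅) :: (∅, {x↦clo(λx. (x x), ∅)}, ∅) :: (∅, ∅, ∅)]>
t=18: <S=[clo(λx. (x x), ∅)], E={x↦clo(λx. (x x), ∅)}, C=[x :: AP], D=[(∅, {x↦clo(λx. (x x), ∅)}, ∅) :: (∅, {x↦clo(λx. (x x), ∅)}, ∅) :: (∅, {x↦clo(λx. (x x), ∅)}, ∅) :: (∅, ∅, ∅)]>
t=19: <S=[clo(λx. (x x), ∅) :: clo(λx. (x x), ∅)], E={x↦clo(λx. (x x), ∅)}, C=[AP], D=[(∅, {x↦clo(λx. (x x), ∅)}, ∅) :: (∅, {x↦clo(λx. (x x), ∅)}, ∅) :: (∅, {x↦clo(λx. (x x), ∅)}, ∅) :: (∅, ∅, ∅)]>
t=20: <S=∅, E={x↦clo(λx. (x x), ∅)}, C=[(x x)], D=[(∅, {x↦clo(λx. (x x), ∅)}, ∅) :: (∅, {x↦clo(λx. (x x), ∅)}, ∅) :: (∅, {x↦clo(λx. (x x), ∅)}, ∅) :: (∅, {x↦clo(λx. (x x), ∅)}, ∅) :: (∅, ∅, ∅)]>
t=21: <S=∅, E={x↦clo(λx. (x x), ∅)}, C=[x :: x :: AP], D=[(∅, {x↦clo(λx. (x x), ∅)}, ∅) :: (∅, {x↦clo(λx. (x x), ∅)}, ∅) :: (∅, {x↦clo(λx. (x x), ∅)}, ∅) :: (∅, {x↦clo(λx. (x x), ∅)}, ∅) :: (∅, ∅, ∅)]>
t=22: <S=[clo(λx. (x x), ∅)], E={x↦clo(λx. (x x), ∅)}, C=[x :: AP], D=[(∅, {x↦clo(λx. (x x), ∅)}, ∅) :: (∅, {x↦clo(λx. (x x), ∅)}, ∅) :: (∅, {x↦clo(λx. (x x), ∅)}, ∅) :: (∅, {x↦clo(λx. (x x), ∅)}, ∅) :: (∅, ∅, ∅)]>
→ 22 transitions taken and the configuration is still not final: no result within 22 steps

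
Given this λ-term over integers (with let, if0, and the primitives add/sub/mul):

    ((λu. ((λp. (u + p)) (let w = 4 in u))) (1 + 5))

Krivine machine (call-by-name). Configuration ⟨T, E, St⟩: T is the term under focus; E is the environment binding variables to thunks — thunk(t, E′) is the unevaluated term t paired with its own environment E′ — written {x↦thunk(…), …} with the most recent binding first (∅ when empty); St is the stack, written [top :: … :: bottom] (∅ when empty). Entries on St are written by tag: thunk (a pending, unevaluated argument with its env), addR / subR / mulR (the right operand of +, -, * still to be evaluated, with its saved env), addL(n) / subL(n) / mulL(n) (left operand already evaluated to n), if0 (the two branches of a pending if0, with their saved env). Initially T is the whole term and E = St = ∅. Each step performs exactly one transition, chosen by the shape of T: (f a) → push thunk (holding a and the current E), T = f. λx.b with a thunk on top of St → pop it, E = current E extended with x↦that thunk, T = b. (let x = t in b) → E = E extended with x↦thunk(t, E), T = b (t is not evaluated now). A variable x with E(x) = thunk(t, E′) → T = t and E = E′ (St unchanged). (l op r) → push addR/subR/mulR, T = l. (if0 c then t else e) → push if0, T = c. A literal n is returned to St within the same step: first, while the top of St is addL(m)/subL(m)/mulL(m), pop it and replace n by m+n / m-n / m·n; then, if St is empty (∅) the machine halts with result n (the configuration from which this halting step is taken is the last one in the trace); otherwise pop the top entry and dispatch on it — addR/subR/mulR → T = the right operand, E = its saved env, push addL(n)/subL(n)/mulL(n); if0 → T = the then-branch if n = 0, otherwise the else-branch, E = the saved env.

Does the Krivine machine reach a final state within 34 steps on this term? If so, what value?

Answer: 12

Derivation:
step 0: <T=((λu. ((λp. (u + p)) (let w = 4 in u))) (1 + 5)), E=∅, St=∅>
step 1: <T=(λu. ((λp. (u + p)) (let w = 4 in u))), E=∅, St=[thunk]>
step 2: <T=((λp. (u + p)) (let w = 4 in u)), E={u↦thunk((1 + 5), ∅)}, St=∅>
step 3: <T=(λp. (u + p)), E={u↦thunk((1 + 5), ∅)}, St=[thunk]>
step 4: <T=(u + p), E={p↦thunk((let w = 4 in u), {u↦thunk((1 + 5), ∅)}), u↦thunk((1 + 5), ∅)}, St=∅>
step 5: <T=u, E={p↦thunk((let w = 4 in u), {u↦thunk((1 + 5), ∅)}), u↦thunk((1 + 5), ∅)}, St=[addR]>
step 6: <T=(1 + 5), E=∅, St=[addR]>
step 7: <T=1, E=∅, St=[addR :: addR]>
step 8: <T=5, E=∅, St=[addL(1) :: addR]>
step 9: <T=p, E={p↦thunk((let w = 4 in u), {u↦thunk((1 + 5), ∅)}), u↦thunk((1 + 5), ∅)}, St=[addL(6)]>
step 10: <T=(let w = 4 in u), E={u↦thunk((1 + 5), ∅)}, St=[addL(6)]>
step 11: <T=u, E={w↦thunk(4, {u↦thunk((1 + 5), ∅)}), u↦thunk((1 + 5), ∅)}, St=[addL(6)]>
step 12: <T=(1 + 5), E=∅, St=[addL(6)]>
step 13: <T=1, E=∅, St=[addR :: addL(6)]>
step 14: <T=5, E=∅, St=[addL(1) :: addL(6)]>
→ final value 12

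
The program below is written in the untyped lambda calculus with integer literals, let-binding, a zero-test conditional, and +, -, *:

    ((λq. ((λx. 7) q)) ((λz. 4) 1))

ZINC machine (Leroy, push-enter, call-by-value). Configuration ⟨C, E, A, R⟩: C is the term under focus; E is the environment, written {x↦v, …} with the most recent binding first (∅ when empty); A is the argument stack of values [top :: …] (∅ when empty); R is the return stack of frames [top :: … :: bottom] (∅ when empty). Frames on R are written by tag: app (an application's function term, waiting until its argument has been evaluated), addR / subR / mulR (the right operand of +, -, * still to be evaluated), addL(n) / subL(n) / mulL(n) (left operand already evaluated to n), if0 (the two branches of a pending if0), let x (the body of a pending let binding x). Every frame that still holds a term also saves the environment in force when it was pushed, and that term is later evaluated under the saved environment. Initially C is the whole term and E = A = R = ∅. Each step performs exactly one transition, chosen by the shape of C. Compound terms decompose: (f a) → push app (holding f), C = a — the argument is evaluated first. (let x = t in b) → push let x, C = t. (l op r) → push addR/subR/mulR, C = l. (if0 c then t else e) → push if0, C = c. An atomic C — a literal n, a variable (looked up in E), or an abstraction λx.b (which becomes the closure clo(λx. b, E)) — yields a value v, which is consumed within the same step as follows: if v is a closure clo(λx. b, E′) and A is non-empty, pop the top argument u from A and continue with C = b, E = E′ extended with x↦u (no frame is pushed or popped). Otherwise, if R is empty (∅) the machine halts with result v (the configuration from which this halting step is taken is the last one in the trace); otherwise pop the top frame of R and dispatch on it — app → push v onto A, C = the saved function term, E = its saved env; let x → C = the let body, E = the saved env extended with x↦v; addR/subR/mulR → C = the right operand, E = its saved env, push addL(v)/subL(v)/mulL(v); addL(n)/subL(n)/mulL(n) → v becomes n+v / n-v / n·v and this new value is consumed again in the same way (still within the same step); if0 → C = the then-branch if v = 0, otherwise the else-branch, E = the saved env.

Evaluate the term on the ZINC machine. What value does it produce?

Answer: 7

Machine steps:
step 0: [C=((λq. ((λx. 7) q)) ((λz. 4) 1)) | E=∅ | A=∅ | R=∅]
step 1: [C=((λz. 4) 1) | E=∅ | A=∅ | R=[app]]
step 2: [C=1 | E=∅ | A=∅ | R=[app :: app]]
step 3: [C=(λz. 4) | E=∅ | A=[1] | R=[app]]
step 4: [C=4 | E={z↦1} | A=∅ | R=[app]]
step 5: [C=(λq. ((λx. 7) q)) | E=∅ | A=[4] | R=∅]
step 6: [C=((λx. 7) q) | E={q↦4} | A=∅ | R=∅]
step 7: [C=q | E={q↦4} | A=∅ | R=[app]]
step 8: [C=(λx. 7) | E={q↦4} | A=[4] | R=∅]
step 9: [C=7 | E={x↦4, q↦4} | A=∅ | R=∅]
→ final value 7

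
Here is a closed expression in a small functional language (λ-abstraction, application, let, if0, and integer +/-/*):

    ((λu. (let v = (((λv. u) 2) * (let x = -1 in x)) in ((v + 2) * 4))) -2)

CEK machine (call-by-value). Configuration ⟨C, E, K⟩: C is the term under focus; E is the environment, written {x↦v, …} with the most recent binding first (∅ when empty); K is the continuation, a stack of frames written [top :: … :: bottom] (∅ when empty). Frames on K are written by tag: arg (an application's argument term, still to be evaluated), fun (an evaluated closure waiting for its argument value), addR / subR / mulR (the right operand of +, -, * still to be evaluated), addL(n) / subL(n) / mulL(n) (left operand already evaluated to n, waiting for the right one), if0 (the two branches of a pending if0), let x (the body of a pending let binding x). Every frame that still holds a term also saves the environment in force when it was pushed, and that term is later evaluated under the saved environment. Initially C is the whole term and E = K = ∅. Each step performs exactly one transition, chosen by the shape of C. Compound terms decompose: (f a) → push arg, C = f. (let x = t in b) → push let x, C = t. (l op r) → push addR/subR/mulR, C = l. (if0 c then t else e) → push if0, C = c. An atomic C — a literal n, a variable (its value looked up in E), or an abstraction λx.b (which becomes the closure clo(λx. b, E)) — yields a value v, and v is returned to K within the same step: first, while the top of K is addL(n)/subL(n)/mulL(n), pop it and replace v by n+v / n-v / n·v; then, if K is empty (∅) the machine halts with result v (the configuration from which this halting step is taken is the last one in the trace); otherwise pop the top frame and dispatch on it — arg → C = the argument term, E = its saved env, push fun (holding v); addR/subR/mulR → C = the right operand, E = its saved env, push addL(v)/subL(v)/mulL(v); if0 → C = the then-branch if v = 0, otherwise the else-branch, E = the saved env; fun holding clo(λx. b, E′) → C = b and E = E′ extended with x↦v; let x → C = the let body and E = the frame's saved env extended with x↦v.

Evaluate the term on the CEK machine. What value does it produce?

Answer: 16

Machine steps:
step 0: [C=((λu. (let v = (((λv. u) 2) * (let x = -1 in x)) in ((v + 2) * 4))) -2) | E=∅ | K=∅]
step 1: [C=(λu. (let v = (((λv. u) 2) * (let x = -1 in x)) in ((v + 2) * 4))) | E=∅ | K=[arg]]
step 2: [C=-2 | E=∅ | K=[fun]]
step 3: [C=(let v = (((λv. u) 2) * (let x = -1 in x)) in ((v + 2) * 4)) | E={u↦-2} | K=∅]
step 4: [C=(((λv. u) 2) * (let x = -1 in x)) | E={u↦-2} | K=[let v]]
step 5: [C=((λv. u) 2) | E={u↦-2} | K=[mulR :: let v]]
step 6: [C=(λv. u) | E={u↦-2} | K=[arg :: mulR :: let v]]
step 7: [C=2 | E={u↦-2} | K=[fun :: mulR :: let v]]
step 8: [C=u | E={v↦2, u↦-2} | K=[mulR :: let v]]
step 9: [C=(let x = -1 in x) | E={u↦-2} | K=[mulL(-2) :: let v]]
step 10: [C=-1 | E={u↦-2} | K=[let x :: mulL(-2) :: let v]]
step 11: [C=x | E={x↦-1, u↦-2} | K=[mulL(-2) :: let v]]
step 12: [C=((v + 2) * 4) | E={v↦2, u↦-2} | K=∅]
step 13: [C=(v + 2) | E={v↦2, u↦-2} | K=[mulR]]
step 14: [C=v | E={v↦2, u↦-2} | K=[addR :: mulR]]
step 15: [C=2 | E={v↦2, u↦-2} | K=[addL(2) :: mulR]]
step 16: [C=4 | E={v↦2, u↦-2} | K=[mulL(4)]]
→ final value 16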